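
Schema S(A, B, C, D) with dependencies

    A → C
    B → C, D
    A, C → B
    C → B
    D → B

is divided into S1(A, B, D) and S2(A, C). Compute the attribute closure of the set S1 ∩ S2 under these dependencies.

S1 ∩ S2 = {A}.
A → C applies, adding C
A, C → B applies, adding B
B → C, D applies, adding D
Closure: {A, B, C, D}.

A, B, C, D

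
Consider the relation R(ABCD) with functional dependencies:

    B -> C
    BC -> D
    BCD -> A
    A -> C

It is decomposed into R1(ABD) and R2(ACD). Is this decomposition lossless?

Yes

Common attributes: R1 ∩ R2 = {AD}.
Closure of {AD}: A → C applies, adding C. So (AD)⁺ = {ACD}.
This closure contains every attribute of R2, so R1 ∩ R2 → R2. The join is lossless.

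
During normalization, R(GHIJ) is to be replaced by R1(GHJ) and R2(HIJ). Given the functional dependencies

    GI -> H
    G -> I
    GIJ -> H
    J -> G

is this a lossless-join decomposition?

Yes

Common attributes: R1 ∩ R2 = {HJ}.
Closure of {HJ}: J → G applies, adding G; G → I applies, adding I. So (HJ)⁺ = {GHIJ}.
This closure contains every attribute of R1, so R1 ∩ R2 → R1. The join is lossless.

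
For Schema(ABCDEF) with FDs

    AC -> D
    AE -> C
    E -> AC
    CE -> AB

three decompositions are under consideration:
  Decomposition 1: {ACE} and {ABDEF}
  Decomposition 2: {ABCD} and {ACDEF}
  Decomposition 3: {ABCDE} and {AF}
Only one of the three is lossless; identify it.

Decomposition 1: common = {AE}, closure = {ABCDE} → lossless.
Decomposition 2: common = {ACD}, closure = {ACD} → lossy.
Decomposition 3: common = {A}, closure = {A} → lossy.

Decomposition 1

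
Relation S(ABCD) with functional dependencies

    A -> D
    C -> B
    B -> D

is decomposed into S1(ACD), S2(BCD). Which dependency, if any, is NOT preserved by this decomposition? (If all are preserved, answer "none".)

A → D lies within S1.
C → B lies within S2.
B → D lies within S2.
Every dependency is enforceable on the fragments, so the decomposition is dependency-preserving.

none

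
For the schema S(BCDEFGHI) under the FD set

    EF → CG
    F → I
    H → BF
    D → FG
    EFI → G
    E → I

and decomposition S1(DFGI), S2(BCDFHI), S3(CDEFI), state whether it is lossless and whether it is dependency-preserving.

lossy and not dependency-preserving

Lossless test (chase): Rows 1 and 2 agree on D; apply D→FG and equate their FG entries. Rows 1 and 3 agree on D; apply D→FG and equate their FG entries. No row becomes fully distinguished — the join is lossy.
Dependency preservation: the restricted closure of {EF} across the fragments never reaches {CG}, so EF → CG cannot be enforced without a join — not preserved.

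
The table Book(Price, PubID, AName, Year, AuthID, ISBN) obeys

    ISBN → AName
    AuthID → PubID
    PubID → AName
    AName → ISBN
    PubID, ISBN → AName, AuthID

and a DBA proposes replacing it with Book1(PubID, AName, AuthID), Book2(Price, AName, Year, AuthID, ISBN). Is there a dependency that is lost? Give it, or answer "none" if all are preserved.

ISBN → AName lies within Book2.
AuthID → PubID lies within Book1.
PubID → AName lies within Book1.
AName → ISBN lies within Book2.
PubID, ISBN → AName, AuthID: restricted closure across fragments reaches AName, AuthID.
Every dependency is enforceable on the fragments, so the decomposition is dependency-preserving.

none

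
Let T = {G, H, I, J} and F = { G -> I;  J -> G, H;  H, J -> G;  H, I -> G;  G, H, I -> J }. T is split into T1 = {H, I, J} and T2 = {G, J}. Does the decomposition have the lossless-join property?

Yes

Common attributes: T1 ∩ T2 = {J}.
Closure of {J}: J → G, H applies, adding G, H; G → I applies, adding I. So (J)⁺ = {G, H, I, J}.
This closure contains every attribute of T1, so T1 ∩ T2 → T1. The join is lossless.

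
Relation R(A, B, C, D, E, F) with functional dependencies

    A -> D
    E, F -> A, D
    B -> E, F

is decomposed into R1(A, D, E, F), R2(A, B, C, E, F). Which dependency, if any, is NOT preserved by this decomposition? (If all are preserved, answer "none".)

none

A → D lies within R1.
E, F → A, D lies within R1.
B → E, F lies within R2.
Every dependency is enforceable on the fragments, so the decomposition is dependency-preserving.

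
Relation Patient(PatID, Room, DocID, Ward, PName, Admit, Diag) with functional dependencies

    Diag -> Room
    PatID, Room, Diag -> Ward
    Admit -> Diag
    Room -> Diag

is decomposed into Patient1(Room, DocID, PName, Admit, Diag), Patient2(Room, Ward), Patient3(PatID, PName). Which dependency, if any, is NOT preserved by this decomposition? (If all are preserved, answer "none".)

PatID, Room, Diag -> Ward

Check PatID, Room, Diag → Ward: no single fragment contains all of {PatID, Room, Ward, Diag}, and the restricted closure of {PatID, Room, Diag} across the fragments never reaches {Ward}.
Diag → Room is preserved.
Admit → Diag is preserved.
Room → Diag is preserved.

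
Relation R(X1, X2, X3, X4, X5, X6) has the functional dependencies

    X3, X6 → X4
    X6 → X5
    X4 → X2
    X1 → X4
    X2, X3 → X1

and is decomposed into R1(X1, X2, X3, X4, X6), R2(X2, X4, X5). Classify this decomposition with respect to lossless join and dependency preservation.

lossy and not dependency-preserving

Lossless test: (X2, X4)⁺ = {X2, X4}, which is a superkey of neither fragment — lossy.
Dependency preservation: the restricted closure of {X6} across the fragments never reaches {X5}, so X6 → X5 cannot be enforced without a join — not preserved.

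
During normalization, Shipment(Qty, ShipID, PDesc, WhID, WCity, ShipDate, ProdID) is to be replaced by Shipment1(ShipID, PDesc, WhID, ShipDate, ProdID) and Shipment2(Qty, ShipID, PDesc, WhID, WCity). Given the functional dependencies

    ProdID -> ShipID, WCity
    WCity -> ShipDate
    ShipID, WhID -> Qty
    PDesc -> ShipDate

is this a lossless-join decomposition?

No

Common attributes: Shipment1 ∩ Shipment2 = {ShipID, PDesc, WhID}.
Closure of {ShipID, PDesc, WhID}: ShipID, WhID → Qty applies, adding Qty; PDesc → ShipDate applies, adding ShipDate. So (ShipID, PDesc, WhID)⁺ = {Qty, ShipID, PDesc, WhID, ShipDate}.
The closure contains neither all of Shipment1 = {ShipID, PDesc, WhID, ShipDate, ProdID} nor all of Shipment2 = {Qty, ShipID, PDesc, WhID, WCity}, so the common attributes are not a superkey of either fragment. The join is lossy.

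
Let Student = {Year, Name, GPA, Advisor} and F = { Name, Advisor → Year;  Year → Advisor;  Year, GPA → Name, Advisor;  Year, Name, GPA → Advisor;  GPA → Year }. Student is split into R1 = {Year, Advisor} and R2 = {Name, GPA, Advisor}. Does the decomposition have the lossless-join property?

Common attributes: R1 ∩ R2 = {Advisor}.
No dependency enlarges {Advisor}, so (Advisor)⁺ = {Advisor}.
The closure contains neither all of R1 = {Year, Advisor} nor all of R2 = {Name, GPA, Advisor}, so the common attributes are not a superkey of either fragment. The join is lossy.

No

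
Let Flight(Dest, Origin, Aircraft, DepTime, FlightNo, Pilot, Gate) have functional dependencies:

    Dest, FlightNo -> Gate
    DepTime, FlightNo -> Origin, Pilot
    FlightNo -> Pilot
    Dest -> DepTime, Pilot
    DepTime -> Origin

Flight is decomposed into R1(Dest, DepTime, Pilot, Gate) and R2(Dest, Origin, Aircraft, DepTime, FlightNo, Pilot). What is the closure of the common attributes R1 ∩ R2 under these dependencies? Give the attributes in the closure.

Dest, Origin, DepTime, Pilot

R1 ∩ R2 = {Dest, DepTime, Pilot}.
DepTime → Origin applies, adding Origin
Closure: {Dest, Origin, DepTime, Pilot}.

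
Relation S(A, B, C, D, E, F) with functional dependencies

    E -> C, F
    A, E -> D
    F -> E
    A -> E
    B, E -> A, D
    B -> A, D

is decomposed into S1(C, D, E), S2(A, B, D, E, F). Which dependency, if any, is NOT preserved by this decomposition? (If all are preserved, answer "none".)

none

E → C, F: restricted closure across fragments reaches C, F.
A, E → D lies within S2.
F → E lies within S2.
A → E lies within S2.
B, E → A, D lies within S2.
B → A, D lies within S2.
Every dependency is enforceable on the fragments, so the decomposition is dependency-preserving.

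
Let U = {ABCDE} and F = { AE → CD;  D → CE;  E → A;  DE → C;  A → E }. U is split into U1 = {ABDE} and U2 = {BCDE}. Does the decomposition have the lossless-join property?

Common attributes: U1 ∩ U2 = {BDE}.
Closure of {BDE}: D → CE applies, adding C; E → A applies, adding A. So (BDE)⁺ = {ABCDE}.
This closure contains every attribute of U1, so U1 ∩ U2 → U1. The join is lossless.

Yes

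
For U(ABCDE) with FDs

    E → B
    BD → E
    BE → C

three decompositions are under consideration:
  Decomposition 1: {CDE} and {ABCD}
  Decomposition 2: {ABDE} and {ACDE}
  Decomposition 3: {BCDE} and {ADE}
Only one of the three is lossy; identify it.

Decomposition 1

Decomposition 1: common = {CD}, closure = {CD} → lossy.
Decomposition 2: common = {ADE}, closure = {ABCDE} → lossless.
Decomposition 3: common = {DE}, closure = {BCDE} → lossless.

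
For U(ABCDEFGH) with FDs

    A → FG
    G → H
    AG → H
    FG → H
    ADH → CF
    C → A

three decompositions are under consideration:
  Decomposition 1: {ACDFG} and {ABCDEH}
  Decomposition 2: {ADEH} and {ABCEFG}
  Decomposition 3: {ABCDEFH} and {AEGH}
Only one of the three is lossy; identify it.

Decomposition 1: common = {ACD}, closure = {ACDFGH} → lossless.
Decomposition 2: common = {AE}, closure = {AEFGH} → lossy.
Decomposition 3: common = {AEH}, closure = {AEFGH} → lossless.

Decomposition 2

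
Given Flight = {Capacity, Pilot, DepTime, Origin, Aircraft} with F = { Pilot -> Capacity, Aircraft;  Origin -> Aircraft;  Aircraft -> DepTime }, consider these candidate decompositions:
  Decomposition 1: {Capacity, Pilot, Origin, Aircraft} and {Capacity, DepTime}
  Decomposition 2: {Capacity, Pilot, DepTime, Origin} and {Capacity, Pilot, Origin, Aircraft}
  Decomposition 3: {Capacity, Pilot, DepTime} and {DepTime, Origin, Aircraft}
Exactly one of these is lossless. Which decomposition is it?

Decomposition 2

Decomposition 1: common = {Capacity}, closure = {Capacity} → lossy.
Decomposition 2: common = {Capacity, Pilot, Origin}, closure = {Capacity, Pilot, DepTime, Origin, Aircraft} → lossless.
Decomposition 3: common = {DepTime}, closure = {DepTime} → lossy.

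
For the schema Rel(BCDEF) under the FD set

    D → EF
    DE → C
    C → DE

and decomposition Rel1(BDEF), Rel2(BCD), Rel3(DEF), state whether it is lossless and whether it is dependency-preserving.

lossless and dependency-preserving

Lossless test (chase): Rows 1 and 2 agree on D; apply D→EF and equate their EF entries. Rows 1 and 2 agree on DE; apply DE→C and equate their C entries. Rows 1 and 3 agree on DE; apply DE→C and equate their C entries. Row 1 is now all distinguished symbols — the join is lossless.
Dependency preservation: DE → C; C → DE are not contained in any single fragment, but the restricted closure of each left-hand side across the fragments still reaches the right-hand side; the remaining FDs each lie inside some fragment. All dependencies are preserved.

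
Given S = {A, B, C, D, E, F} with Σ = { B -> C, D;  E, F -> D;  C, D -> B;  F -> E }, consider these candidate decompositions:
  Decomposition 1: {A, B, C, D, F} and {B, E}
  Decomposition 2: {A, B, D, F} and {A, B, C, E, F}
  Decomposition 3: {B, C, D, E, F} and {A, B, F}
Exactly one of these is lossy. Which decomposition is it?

Decomposition 1

Decomposition 1: common = {B}, closure = {B, C, D} → lossy.
Decomposition 2: common = {A, B, F}, closure = {A, B, C, D, E, F} → lossless.
Decomposition 3: common = {B, F}, closure = {B, C, D, E, F} → lossless.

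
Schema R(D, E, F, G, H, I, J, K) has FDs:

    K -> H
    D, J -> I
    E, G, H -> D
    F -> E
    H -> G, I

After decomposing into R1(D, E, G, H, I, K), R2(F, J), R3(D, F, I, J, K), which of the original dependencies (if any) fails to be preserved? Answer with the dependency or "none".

Check F → E: no single fragment contains all of {E, F}, and the restricted closure of {F} across the fragments never reaches {E}.
K → H is preserved.
D, J → I is preserved.
E, G, H → D is preserved.
H → G, I is preserved.

F -> E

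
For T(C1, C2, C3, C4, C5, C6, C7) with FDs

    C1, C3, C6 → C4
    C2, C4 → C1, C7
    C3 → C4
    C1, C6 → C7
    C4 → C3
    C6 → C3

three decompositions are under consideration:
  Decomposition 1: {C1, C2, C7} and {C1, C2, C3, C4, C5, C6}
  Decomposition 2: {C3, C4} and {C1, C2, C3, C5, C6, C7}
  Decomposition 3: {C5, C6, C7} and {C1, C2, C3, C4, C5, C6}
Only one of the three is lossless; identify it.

Decomposition 1: common = {C1, C2}, closure = {C1, C2} → lossy.
Decomposition 2: common = {C3}, closure = {C3, C4} → lossless.
Decomposition 3: common = {C5, C6}, closure = {C3, C4, C5, C6} → lossy.

Decomposition 2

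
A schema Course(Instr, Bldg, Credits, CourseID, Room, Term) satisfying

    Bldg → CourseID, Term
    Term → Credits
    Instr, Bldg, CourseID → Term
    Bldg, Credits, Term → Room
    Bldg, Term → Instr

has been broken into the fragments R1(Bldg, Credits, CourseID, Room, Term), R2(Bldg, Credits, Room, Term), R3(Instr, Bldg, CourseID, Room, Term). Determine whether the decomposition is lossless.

Chase test. Columns are Instr, Bldg, Credits, CourseID, Room, Term; row i has aⱼ where attribute j ∈ Ri, else bᵢⱼ.
Initial tableau (one row per fragment):
  row 1: b11 a2 a3 a4 a5 a6
  row 2: b21 a2 a3 b24 a5 a6
  row 3: a1 a2 b33 a4 a5 a6
Rows 1 and 2 agree on Bldg; apply Bldg→CourseID, Term and equate their CourseID, Term entries.
Rows 1 and 3 agree on Term; apply Term→Credits and equate their Credits entries.
Rows 1 and 2 agree on Bldg, Term; apply Bldg, Term→Instr and equate their Instr entries.
Rows 1 and 3 agree on Bldg, Term; apply Bldg, Term→Instr and equate their Instr entries.
Row 1 is now all distinguished symbols — the join is lossless.

Yes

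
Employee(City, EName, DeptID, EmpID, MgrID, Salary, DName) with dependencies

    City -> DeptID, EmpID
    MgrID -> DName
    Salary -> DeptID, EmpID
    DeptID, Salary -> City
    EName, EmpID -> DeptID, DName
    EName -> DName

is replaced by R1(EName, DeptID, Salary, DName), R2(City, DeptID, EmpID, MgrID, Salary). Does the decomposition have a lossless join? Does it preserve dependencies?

Lossless test: (DeptID, Salary)⁺ = {City, DeptID, EmpID, Salary}, which is a superkey of neither fragment — lossy.
Dependency preservation: the restricted closure of {MgrID} across the fragments never reaches {DName}, so MgrID → DName cannot be enforced without a join — not preserved.

lossy and not dependency-preserving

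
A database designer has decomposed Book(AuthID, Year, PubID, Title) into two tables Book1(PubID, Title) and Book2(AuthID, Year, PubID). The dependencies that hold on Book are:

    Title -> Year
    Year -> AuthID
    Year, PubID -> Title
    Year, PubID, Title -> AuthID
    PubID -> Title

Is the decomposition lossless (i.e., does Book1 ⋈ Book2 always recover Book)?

Yes

Common attributes: Book1 ∩ Book2 = {PubID}.
Closure of {PubID}: PubID → Title applies, adding Title; Title → Year applies, adding Year; Year → AuthID applies, adding AuthID. So (PubID)⁺ = {AuthID, Year, PubID, Title}.
This closure contains every attribute of Book1, so Book1 ∩ Book2 → Book1. The join is lossless.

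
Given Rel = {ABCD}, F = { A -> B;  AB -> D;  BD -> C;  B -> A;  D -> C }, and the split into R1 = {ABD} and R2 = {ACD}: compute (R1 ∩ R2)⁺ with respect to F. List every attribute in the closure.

ABCD

R1 ∩ R2 = {AD}.
A → B applies, adding B
BD → C applies, adding C
Closure: {ABCD}.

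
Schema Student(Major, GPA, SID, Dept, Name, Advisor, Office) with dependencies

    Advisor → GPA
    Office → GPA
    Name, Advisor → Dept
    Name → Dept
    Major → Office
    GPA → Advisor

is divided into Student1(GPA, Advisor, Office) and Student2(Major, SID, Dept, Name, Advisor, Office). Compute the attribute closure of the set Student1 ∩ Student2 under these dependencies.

GPA, Advisor, Office

Student1 ∩ Student2 = {Advisor, Office}.
Advisor → GPA applies, adding GPA
Closure: {GPA, Advisor, Office}.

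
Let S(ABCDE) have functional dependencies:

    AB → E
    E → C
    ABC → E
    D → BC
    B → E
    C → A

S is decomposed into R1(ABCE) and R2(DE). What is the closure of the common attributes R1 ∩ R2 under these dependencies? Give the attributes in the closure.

ACE

R1 ∩ R2 = {E}.
E → C applies, adding C
C → A applies, adding A
Closure: {ACE}.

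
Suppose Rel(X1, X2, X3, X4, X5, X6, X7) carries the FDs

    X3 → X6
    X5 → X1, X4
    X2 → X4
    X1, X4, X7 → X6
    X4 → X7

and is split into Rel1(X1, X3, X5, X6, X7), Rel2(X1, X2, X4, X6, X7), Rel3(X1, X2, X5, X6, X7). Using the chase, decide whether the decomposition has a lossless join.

Chase test. Columns are X1, X2, X3, X4, X5, X6, X7; row i has aⱼ where attribute j ∈ Reli, else bᵢⱼ.
Initial tableau (one row per fragment):
  row 1: a1 b12 a3 b14 a5 a6 a7
  row 2: a1 a2 b23 a4 b25 a6 a7
  row 3: a1 a2 b33 b34 a5 a6 a7
Rows 1 and 3 agree on X5; apply X5→X1, X4 and equate their X1, X4 entries.
Rows 2 and 3 agree on X2; apply X2→X4 and equate their X4 entries.
No row becomes fully distinguished — the join is lossy.

No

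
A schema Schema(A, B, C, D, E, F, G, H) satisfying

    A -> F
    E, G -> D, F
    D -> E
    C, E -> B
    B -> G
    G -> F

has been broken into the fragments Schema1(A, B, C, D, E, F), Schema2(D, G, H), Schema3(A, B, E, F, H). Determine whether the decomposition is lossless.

No

Chase test. Columns are A, B, C, D, E, F, G, H; row i has aⱼ where attribute j ∈ Schemai, else bᵢⱼ.
Initial tableau (one row per fragment):
  row 1: a1 a2 a3 a4 a5 a6 b17 b18
  row 2: b21 b22 b23 a4 b25 b26 a7 a8
  row 3: a1 a2 b33 b34 a5 a6 b37 a8
Rows 1 and 2 agree on D; apply D→E and equate their E entries.
Rows 1 and 3 agree on B; apply B→G and equate their G entries.
Rows 1 and 3 agree on E, G; apply E, G→D, F and equate their D, F entries.
No row becomes fully distinguished — the join is lossy.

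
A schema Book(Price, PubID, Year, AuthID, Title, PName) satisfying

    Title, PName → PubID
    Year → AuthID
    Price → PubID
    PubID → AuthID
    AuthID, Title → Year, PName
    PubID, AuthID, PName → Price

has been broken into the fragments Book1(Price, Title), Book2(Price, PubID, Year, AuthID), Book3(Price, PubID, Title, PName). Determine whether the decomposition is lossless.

No

Chase test. Columns are Price, PubID, Year, AuthID, Title, PName; row i has aⱼ where attribute j ∈ Booki, else bᵢⱼ.
Initial tableau (one row per fragment):
  row 1: a1 b12 b13 b14 a5 b16
  row 2: a1 a2 a3 a4 b25 b26
  row 3: a1 a2 b33 b34 a5 a6
Rows 1 and 2 agree on Price; apply Price→PubID and equate their PubID entries.
Rows 1 and 2 agree on PubID; apply PubID→AuthID and equate their AuthID entries.
Rows 1 and 3 agree on PubID; apply PubID→AuthID and equate their AuthID entries.
Rows 1 and 3 agree on AuthID, Title; apply AuthID, Title→Year, PName and equate their Year, PName entries.
No row becomes fully distinguished — the join is lossy.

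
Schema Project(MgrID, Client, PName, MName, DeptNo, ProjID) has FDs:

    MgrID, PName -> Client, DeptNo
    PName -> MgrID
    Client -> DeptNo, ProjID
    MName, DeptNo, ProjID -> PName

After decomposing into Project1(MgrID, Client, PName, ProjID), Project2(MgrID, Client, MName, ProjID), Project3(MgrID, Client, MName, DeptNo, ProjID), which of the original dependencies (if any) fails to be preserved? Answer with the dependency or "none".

MName, DeptNo, ProjID -> PName

Check MName, DeptNo, ProjID → PName: no single fragment contains all of {PName, MName, DeptNo, ProjID}, and the restricted closure of {MName, DeptNo, ProjID} across the fragments never reaches {PName}.
MgrID, PName → Client, DeptNo is preserved.
PName → MgrID is preserved.
Client → DeptNo, ProjID is preserved.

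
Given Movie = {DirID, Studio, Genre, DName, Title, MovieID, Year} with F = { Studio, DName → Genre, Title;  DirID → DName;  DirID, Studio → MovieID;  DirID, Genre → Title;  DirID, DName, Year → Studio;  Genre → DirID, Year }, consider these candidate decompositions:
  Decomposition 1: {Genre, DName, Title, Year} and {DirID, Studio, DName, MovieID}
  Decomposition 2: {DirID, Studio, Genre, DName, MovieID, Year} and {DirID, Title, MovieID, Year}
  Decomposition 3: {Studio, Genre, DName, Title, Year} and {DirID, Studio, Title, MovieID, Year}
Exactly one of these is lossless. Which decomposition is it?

Decomposition 1: common = {DName}, closure = {DName} → lossy.
Decomposition 2: common = {DirID, MovieID, Year}, closure = {DirID, Studio, Genre, DName, Title, MovieID, Year} → lossless.
Decomposition 3: common = {Studio, Title, Year}, closure = {Studio, Title, Year} → lossy.

Decomposition 2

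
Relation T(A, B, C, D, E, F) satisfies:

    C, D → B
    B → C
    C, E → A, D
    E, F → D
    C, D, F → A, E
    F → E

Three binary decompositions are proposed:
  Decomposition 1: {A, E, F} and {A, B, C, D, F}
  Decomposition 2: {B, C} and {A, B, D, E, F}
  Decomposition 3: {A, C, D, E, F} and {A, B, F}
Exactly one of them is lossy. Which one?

Decomposition 3

Decomposition 1: common = {A, F}, closure = {A, D, E, F} → lossless.
Decomposition 2: common = {B}, closure = {B, C} → lossless.
Decomposition 3: common = {A, F}, closure = {A, D, E, F} → lossy.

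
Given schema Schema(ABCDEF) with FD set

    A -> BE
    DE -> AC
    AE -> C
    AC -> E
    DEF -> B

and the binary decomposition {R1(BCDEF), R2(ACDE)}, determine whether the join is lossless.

Common attributes: R1 ∩ R2 = {CDE}.
Closure of {CDE}: DE → AC applies, adding A; A → BE applies, adding B. So (CDE)⁺ = {ABCDE}.
This closure contains every attribute of R2, so R1 ∩ R2 → R2. The join is lossless.

Yes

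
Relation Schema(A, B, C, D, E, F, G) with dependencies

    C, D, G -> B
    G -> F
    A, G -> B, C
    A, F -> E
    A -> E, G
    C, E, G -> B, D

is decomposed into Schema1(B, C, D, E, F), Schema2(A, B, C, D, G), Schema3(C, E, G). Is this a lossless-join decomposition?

No

Chase test. Columns are A, B, C, D, E, F, G; row i has aⱼ where attribute j ∈ Schemai, else bᵢⱼ.
Initial tableau (one row per fragment):
  row 1: b11 a2 a3 a4 a5 a6 b17
  row 2: a1 a2 a3 a4 b25 b26 a7
  row 3: b31 b32 a3 b34 a5 b36 a7
Rows 2 and 3 agree on G; apply G→F and equate their F entries.
No row becomes fully distinguished — the join is lossy.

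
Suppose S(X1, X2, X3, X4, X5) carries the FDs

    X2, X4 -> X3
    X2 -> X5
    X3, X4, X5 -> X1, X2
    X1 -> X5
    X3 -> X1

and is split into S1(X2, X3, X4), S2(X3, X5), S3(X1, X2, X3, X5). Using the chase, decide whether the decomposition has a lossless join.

Yes

Chase test. Columns are X1, X2, X3, X4, X5; row i has aⱼ where attribute j ∈ Si, else bᵢⱼ.
Initial tableau (one row per fragment):
  row 1: b11 a2 a3 a4 b15
  row 2: b21 b22 a3 b24 a5
  row 3: a1 a2 a3 b34 a5
Rows 1 and 3 agree on X2; apply X2→X5 and equate their X5 entries.
Rows 1 and 2 agree on X3; apply X3→X1 and equate their X1 entries.
Rows 1 and 3 agree on X3; apply X3→X1 and equate their X1 entries.
Row 1 is now all distinguished symbols — the join is lossless.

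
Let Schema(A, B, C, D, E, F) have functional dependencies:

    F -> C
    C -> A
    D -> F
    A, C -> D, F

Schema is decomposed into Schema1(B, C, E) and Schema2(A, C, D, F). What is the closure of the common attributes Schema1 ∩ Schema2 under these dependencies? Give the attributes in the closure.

A, C, D, F

Schema1 ∩ Schema2 = {C}.
C → A applies, adding A
A, C → D, F applies, adding D, F
Closure: {A, C, D, F}.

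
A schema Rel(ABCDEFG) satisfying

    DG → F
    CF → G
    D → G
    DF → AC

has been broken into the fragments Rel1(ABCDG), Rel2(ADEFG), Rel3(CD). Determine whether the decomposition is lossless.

Chase test. Columns are ABCDEFG; row i has aⱼ where attribute j ∈ Reli, else bᵢⱼ.
Initial tableau (one row per fragment):
  row 1: a1 a2 a3 a4 b15 b16 a7
  row 2: a1 b22 b23 a4 a5 a6 a7
  row 3: b31 b32 a3 a4 b35 b36 b37
Rows 1 and 2 agree on DG; apply DG→F and equate their F entries.
Rows 1 and 3 agree on D; apply D→G and equate their G entries.
Rows 1 and 2 agree on DF; apply DF→AC and equate their AC entries.
Rows 1 and 3 agree on DG; apply DG→F and equate their F entries.
Rows 1 and 3 agree on DF; apply DF→AC and equate their AC entries.
No row becomes fully distinguished — the join is lossy.

No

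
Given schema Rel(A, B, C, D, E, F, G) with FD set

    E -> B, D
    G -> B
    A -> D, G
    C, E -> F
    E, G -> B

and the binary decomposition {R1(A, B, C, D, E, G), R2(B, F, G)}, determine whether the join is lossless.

Common attributes: R1 ∩ R2 = {B, G}.
No dependency enlarges {B, G}, so (B, G)⁺ = {B, G}.
The closure contains neither all of R1 = {A, B, C, D, E, G} nor all of R2 = {B, F, G}, so the common attributes are not a superkey of either fragment. The join is lossy.

No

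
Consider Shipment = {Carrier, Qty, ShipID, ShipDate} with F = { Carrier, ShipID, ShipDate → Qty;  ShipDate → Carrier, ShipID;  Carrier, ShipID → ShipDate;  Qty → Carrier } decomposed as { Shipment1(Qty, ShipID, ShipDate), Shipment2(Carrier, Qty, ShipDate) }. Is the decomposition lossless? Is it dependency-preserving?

Lossless test: (Qty, ShipDate)⁺ = {Carrier, Qty, ShipID, ShipDate}, which contains all of one fragment — lossless.
Dependency preservation: the restricted closure of {Carrier, ShipID} across the fragments never reaches {ShipDate}, so Carrier, ShipID → ShipDate cannot be enforced without a join — not preserved.

lossless but not dependency-preserving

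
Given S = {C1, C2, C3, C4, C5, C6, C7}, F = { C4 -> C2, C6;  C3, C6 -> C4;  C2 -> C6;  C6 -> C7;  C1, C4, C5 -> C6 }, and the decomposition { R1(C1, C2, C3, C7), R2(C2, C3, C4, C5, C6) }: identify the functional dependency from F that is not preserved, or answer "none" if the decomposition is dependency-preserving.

C6 -> C7

Check C6 → C7: no single fragment contains all of {C6, C7}, and the restricted closure of {C6} across the fragments never reaches {C7}.
C4 → C2, C6 is preserved.
C3, C6 → C4 is preserved.
C2 → C6 is preserved.
C1, C4, C5 → C6 is preserved.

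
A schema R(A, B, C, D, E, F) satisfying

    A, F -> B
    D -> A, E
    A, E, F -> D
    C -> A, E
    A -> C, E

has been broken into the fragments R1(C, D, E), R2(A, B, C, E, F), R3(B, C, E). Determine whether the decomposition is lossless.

No

Chase test. Columns are A, B, C, D, E, F; row i has aⱼ where attribute j ∈ Ri, else bᵢⱼ.
Initial tableau (one row per fragment):
  row 1: b11 b12 a3 a4 a5 b16
  row 2: a1 a2 a3 b24 a5 a6
  row 3: b31 a2 a3 b34 a5 b36
Rows 1 and 2 agree on C; apply C→A, E and equate their A, E entries.
Rows 1 and 3 agree on C; apply C→A, E and equate their A, E entries.
No row becomes fully distinguished — the join is lossy.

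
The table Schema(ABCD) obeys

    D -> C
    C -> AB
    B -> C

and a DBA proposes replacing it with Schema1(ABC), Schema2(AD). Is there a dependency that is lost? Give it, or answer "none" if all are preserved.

Check D → C: no single fragment contains all of {CD}, and the restricted closure of {D} across the fragments never reaches {C}.
C → AB is preserved.
B → C is preserved.

D -> C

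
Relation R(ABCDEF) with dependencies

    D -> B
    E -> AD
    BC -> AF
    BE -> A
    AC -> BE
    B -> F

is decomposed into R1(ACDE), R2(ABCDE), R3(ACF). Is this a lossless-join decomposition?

Chase test. Columns are ABCDEF; row i has aⱼ where attribute j ∈ Ri, else bᵢⱼ.
Initial tableau (one row per fragment):
  row 1: a1 b12 a3 a4 a5 b16
  row 2: a1 a2 a3 a4 a5 b26
  row 3: a1 b32 a3 b34 b35 a6
Rows 1 and 2 agree on D; apply D→B and equate their B entries.
Rows 1 and 2 agree on BC; apply BC→AF and equate their AF entries.
Rows 1 and 3 agree on AC; apply AC→BE and equate their BE entries.
Rows 1 and 3 agree on B; apply B→F and equate their F entries.
Rows 1 and 3 agree on E; apply E→AD and equate their AD entries.
Row 1 is now all distinguished symbols — the join is lossless.

Yes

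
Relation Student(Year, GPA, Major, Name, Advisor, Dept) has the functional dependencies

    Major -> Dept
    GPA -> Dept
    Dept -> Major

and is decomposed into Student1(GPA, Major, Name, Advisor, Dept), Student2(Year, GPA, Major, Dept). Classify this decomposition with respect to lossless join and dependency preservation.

Lossless test: (GPA, Major, Dept)⁺ = {GPA, Major, Dept}, which is a superkey of neither fragment — lossy.
Dependency preservation: every FD's attributes lie within a single fragment, so each can be enforced locally — preserved.

lossy but dependency-preserving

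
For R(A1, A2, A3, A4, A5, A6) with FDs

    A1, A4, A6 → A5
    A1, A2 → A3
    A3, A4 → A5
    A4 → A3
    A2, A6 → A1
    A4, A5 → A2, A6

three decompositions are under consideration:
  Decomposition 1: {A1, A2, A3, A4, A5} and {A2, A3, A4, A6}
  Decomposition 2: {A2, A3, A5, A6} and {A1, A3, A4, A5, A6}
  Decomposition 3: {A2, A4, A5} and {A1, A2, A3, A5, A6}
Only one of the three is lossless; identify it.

Decomposition 1

Decomposition 1: common = {A2, A3, A4}, closure = {A1, A2, A3, A4, A5, A6} → lossless.
Decomposition 2: common = {A3, A5, A6}, closure = {A3, A5, A6} → lossy.
Decomposition 3: common = {A2, A5}, closure = {A2, A5} → lossy.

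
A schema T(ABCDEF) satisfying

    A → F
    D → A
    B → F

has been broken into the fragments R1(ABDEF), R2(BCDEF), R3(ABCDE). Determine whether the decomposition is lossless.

Chase test. Columns are ABCDEF; row i has aⱼ where attribute j ∈ Ri, else bᵢⱼ.
Initial tableau (one row per fragment):
  row 1: a1 a2 b13 a4 a5 a6
  row 2: b21 a2 a3 a4 a5 a6
  row 3: a1 a2 a3 a4 a5 b36
Rows 1 and 3 agree on A; apply A→F and equate their F entries.
Rows 1 and 2 agree on D; apply D→A and equate their A entries.
Row 2 is now all distinguished symbols — the join is lossless.

Yes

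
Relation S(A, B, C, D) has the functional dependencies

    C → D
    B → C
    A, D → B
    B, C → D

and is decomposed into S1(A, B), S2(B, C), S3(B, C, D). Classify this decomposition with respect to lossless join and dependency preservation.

Lossless test (chase): Rows 2 and 3 agree on C; apply C→D and equate their D entries. Rows 1 and 2 agree on B; apply B→C and equate their C entries. Rows 1 and 2 agree on B, C; apply B, C→D and equate their D entries. Row 1 is now all distinguished symbols — the join is lossless.
Dependency preservation: the restricted closure of {A, D} across the fragments never reaches {B}, so A, D → B cannot be enforced without a join — not preserved.

lossless but not dependency-preserving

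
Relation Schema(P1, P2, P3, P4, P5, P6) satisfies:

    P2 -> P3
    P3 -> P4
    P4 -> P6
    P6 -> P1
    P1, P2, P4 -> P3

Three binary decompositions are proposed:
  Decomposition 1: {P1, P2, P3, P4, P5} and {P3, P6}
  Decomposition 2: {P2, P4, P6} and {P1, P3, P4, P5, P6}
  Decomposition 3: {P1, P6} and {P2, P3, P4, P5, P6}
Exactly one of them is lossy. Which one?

Decomposition 2

Decomposition 1: common = {P3}, closure = {P1, P3, P4, P6} → lossless.
Decomposition 2: common = {P4, P6}, closure = {P1, P4, P6} → lossy.
Decomposition 3: common = {P6}, closure = {P1, P6} → lossless.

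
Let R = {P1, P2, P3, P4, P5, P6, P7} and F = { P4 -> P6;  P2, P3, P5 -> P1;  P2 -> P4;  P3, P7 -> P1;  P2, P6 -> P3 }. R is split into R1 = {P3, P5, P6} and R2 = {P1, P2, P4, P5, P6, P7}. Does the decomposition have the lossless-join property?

No

Common attributes: R1 ∩ R2 = {P5, P6}.
No dependency enlarges {P5, P6}, so (P5, P6)⁺ = {P5, P6}.
The closure contains neither all of R1 = {P3, P5, P6} nor all of R2 = {P1, P2, P4, P5, P6, P7}, so the common attributes are not a superkey of either fragment. The join is lossy.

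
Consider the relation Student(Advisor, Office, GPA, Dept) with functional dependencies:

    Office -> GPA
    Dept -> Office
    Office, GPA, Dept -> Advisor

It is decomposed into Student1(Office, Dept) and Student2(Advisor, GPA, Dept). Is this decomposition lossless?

Yes

Common attributes: Student1 ∩ Student2 = {Dept}.
Closure of {Dept}: Dept → Office applies, adding Office; Office → GPA applies, adding GPA; Office, GPA, Dept → Advisor applies, adding Advisor. So (Dept)⁺ = {Advisor, Office, GPA, Dept}.
This closure contains every attribute of Student1, so Student1 ∩ Student2 → Student1. The join is lossless.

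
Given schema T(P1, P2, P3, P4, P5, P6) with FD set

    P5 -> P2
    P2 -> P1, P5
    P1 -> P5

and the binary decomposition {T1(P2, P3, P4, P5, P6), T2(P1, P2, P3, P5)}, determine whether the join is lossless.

Yes

Common attributes: T1 ∩ T2 = {P2, P3, P5}.
Closure of {P2, P3, P5}: P2 → P1, P5 applies, adding P1. So (P2, P3, P5)⁺ = {P1, P2, P3, P5}.
This closure contains every attribute of T2, so T1 ∩ T2 → T2. The join is lossless.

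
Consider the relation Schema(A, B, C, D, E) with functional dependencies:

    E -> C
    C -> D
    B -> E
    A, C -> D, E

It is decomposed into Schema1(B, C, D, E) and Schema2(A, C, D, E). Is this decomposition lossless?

Common attributes: Schema1 ∩ Schema2 = {C, D, E}.
No dependency enlarges {C, D, E}, so (C, D, E)⁺ = {C, D, E}.
The closure contains neither all of Schema1 = {B, C, D, E} nor all of Schema2 = {A, C, D, E}, so the common attributes are not a superkey of either fragment. The join is lossy.

No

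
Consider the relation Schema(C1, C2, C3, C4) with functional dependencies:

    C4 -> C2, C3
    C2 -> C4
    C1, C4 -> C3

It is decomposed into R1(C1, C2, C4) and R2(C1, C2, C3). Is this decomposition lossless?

Common attributes: R1 ∩ R2 = {C1, C2}.
Closure of {C1, C2}: C2 → C4 applies, adding C4; C1, C4 → C3 applies, adding C3. So (C1, C2)⁺ = {C1, C2, C3, C4}.
This closure contains every attribute of R1, so R1 ∩ R2 → R1. The join is lossless.

Yes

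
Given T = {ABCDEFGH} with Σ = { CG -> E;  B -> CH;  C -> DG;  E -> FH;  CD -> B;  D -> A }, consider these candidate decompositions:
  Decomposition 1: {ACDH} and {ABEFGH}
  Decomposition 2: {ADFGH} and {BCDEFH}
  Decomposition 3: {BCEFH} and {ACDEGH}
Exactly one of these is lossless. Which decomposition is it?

Decomposition 1: common = {AH}, closure = {AH} → lossy.
Decomposition 2: common = {DFH}, closure = {ADFH} → lossy.
Decomposition 3: common = {CEH}, closure = {ABCDEFGH} → lossless.

Decomposition 3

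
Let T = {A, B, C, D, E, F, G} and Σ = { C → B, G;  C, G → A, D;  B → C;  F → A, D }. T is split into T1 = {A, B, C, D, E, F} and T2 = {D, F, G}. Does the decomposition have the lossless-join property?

Common attributes: T1 ∩ T2 = {D, F}.
Closure of {D, F}: F → A, D applies, adding A. So (D, F)⁺ = {A, D, F}.
The closure contains neither all of T1 = {A, B, C, D, E, F} nor all of T2 = {D, F, G}, so the common attributes are not a superkey of either fragment. The join is lossy.

No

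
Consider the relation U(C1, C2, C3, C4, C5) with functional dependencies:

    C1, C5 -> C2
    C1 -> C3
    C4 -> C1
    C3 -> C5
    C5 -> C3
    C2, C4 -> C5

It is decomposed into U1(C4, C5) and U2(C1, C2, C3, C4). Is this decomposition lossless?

Common attributes: U1 ∩ U2 = {C4}.
Closure of {C4}: C4 → C1 applies, adding C1; C1 → C3 applies, adding C3; C3 → C5 applies, adding C5; C1, C5 → C2 applies, adding C2. So (C4)⁺ = {C1, C2, C3, C4, C5}.
This closure contains every attribute of U1, so U1 ∩ U2 → U1. The join is lossless.

Yes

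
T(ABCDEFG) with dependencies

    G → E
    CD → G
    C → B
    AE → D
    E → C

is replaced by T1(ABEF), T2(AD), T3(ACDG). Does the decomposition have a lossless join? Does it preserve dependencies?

Lossless test (chase): applying each FD to every pair of rows produces no changes in the tableau, so no row becomes fully distinguished — the join is lossy.
Dependency preservation: the restricted closure of {G} across the fragments never reaches {E}, so G → E cannot be enforced without a join — not preserved.

lossy and not dependency-preserving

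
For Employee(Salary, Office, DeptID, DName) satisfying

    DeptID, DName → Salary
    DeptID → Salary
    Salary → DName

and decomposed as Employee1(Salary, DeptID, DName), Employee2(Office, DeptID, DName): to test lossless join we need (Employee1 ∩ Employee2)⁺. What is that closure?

Employee1 ∩ Employee2 = {DeptID, DName}.
DeptID, DName → Salary applies, adding Salary
Closure: {Salary, DeptID, DName}.

Salary, DeptID, DName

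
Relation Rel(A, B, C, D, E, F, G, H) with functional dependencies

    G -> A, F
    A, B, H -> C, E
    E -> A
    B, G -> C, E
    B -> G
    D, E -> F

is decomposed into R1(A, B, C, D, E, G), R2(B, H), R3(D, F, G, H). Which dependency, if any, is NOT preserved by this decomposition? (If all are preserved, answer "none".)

Check D, E → F: no single fragment contains all of {D, E, F}, and the restricted closure of {D, E} across the fragments never reaches {F}.
G → A, F is preserved.
A, B, H → C, E is preserved.
E → A is preserved.
B, G → C, E is preserved.
B → G is preserved.

D, E -> F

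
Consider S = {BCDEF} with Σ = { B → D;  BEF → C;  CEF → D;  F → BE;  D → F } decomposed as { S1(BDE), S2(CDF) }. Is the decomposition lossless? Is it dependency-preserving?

lossless and dependency-preserving

Lossless test: (D)⁺ = {BCDEF}, which contains all of one fragment — lossless.
Dependency preservation: BEF → C; CEF → D; F → BE are not contained in any single fragment, but the restricted closure of each left-hand side across the fragments still reaches the right-hand side; the remaining FDs each lie inside some fragment. All dependencies are preserved.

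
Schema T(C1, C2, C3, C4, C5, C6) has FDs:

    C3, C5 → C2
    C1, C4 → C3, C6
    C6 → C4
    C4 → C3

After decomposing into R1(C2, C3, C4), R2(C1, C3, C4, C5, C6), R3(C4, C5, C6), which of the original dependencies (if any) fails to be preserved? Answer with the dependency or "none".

Check C3, C5 → C2: no single fragment contains all of {C2, C3, C5}, and the restricted closure of {C3, C5} across the fragments never reaches {C2}.
C1, C4 → C3, C6 is preserved.
C6 → C4 is preserved.
C4 → C3 is preserved.

C3, C5 → C2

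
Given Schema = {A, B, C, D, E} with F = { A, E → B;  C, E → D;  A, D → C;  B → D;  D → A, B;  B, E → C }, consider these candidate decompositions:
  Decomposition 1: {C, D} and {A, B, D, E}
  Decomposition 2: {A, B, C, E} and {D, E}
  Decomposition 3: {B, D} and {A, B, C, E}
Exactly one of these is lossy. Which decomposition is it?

Decomposition 2

Decomposition 1: common = {D}, closure = {A, B, C, D} → lossless.
Decomposition 2: common = {E}, closure = {E} → lossy.
Decomposition 3: common = {B}, closure = {A, B, C, D} → lossless.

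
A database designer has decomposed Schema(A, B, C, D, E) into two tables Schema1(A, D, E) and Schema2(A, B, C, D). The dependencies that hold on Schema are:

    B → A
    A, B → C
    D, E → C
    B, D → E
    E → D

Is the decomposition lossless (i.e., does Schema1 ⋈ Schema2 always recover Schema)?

Common attributes: Schema1 ∩ Schema2 = {A, D}.
No dependency enlarges {A, D}, so (A, D)⁺ = {A, D}.
The closure contains neither all of Schema1 = {A, D, E} nor all of Schema2 = {A, B, C, D}, so the common attributes are not a superkey of either fragment. The join is lossy.

No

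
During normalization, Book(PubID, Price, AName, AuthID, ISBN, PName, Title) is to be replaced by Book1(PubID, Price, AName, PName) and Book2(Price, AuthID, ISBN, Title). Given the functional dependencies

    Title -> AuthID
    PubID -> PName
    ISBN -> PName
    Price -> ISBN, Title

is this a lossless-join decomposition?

Common attributes: Book1 ∩ Book2 = {Price}.
Closure of {Price}: Price → ISBN, Title applies, adding ISBN, Title; Title → AuthID applies, adding AuthID; ISBN → PName applies, adding PName. So (Price)⁺ = {Price, AuthID, ISBN, PName, Title}.
This closure contains every attribute of Book2, so Book1 ∩ Book2 → Book2. The join is lossless.

Yes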